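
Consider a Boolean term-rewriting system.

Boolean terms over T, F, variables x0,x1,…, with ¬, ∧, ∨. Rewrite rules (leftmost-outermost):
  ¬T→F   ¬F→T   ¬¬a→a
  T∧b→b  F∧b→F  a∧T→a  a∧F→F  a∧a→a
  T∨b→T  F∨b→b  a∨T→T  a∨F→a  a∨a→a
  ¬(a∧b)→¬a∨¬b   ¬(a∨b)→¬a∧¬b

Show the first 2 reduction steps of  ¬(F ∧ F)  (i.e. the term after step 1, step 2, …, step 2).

  start: ¬(F ∧ F)
  →1  ¬F ∨ ¬F
  →2  ¬F

Answer: after 2 steps: ¬F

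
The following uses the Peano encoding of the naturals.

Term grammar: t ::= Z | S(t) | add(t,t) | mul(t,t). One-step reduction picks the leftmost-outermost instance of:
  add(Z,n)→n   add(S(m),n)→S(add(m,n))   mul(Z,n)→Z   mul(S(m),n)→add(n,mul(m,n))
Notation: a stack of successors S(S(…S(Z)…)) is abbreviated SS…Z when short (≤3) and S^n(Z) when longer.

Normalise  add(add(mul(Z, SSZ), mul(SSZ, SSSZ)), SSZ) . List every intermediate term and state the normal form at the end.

  start: add(add(mul(Z, SSZ), mul(SSZ, SSSZ)), SSZ)
  →1  add(add(Z, mul(SSZ, SSSZ)), SSZ)
  →2  add(mul(SSZ, SSSZ), SSZ)
  →3  add(add(SSSZ, mul(SZ, SSSZ)), SSZ)
  →4  add(S(add(SSZ, mul(SZ, SSSZ))), SSZ)
  →5  S(add(add(SSZ, mul(SZ, SSSZ)), SSZ))
  →6  S(add(S(add(SZ, mul(SZ, SSSZ))), SSZ))
  →7  S(S(add(add(SZ, mul(SZ, SSSZ)), SSZ)))
  →8  S(S(add(S(add(Z, mul(SZ, SSSZ))), SSZ)))
  →9  S(S(S(add(add(Z, mul(SZ, SSSZ)), SSZ))))
  →10  S(S(S(add(mul(SZ, SSSZ), SSZ))))
  →11  S(S(S(add(add(SSSZ, mul(Z, SSSZ)), SSZ))))
  →12  S(S(S(add(S(add(SSZ, mul(Z, SSSZ))), SSZ))))
  →13  S(S(S(S(add(add(SSZ, mul(Z, SSSZ)), SSZ)))))
  →14  S(S(S(S(add(S(add(SZ, mul(Z, SSSZ))), SSZ)))))
  →15  S(S(S(S(S(add(add(SZ, mul(Z, SSSZ)), SSZ))))))
  →16  S(S(S(S(S(add(S(add(Z, mul(Z, SSSZ))), SSZ))))))
  →17  S(S(S(S(S(S(add(add(Z, mul(Z, SSSZ)), SSZ)))))))
  →18  S(S(S(S(S(S(add(mul(Z, SSSZ), SSZ)))))))
  →19  S(S(S(S(S(S(add(Z, SSZ)))))))
  →20  S^8(Z)

Answer: normal form = S^8(Z)  (in 20 steps)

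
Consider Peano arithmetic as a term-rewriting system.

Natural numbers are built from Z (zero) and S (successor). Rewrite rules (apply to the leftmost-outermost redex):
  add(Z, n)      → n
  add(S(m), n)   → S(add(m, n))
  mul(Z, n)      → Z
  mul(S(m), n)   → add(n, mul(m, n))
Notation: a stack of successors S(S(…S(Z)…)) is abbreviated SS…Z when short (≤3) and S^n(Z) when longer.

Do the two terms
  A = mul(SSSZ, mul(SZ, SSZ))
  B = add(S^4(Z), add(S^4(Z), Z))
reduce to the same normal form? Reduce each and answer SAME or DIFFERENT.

Answer: DIFFERENT — A ⇓ S^6(Z), B ⇓ S^8(Z)

Reduction:
Term A:
  start: mul(SSSZ, mul(SZ, SSZ))
  →1  add(mul(SZ, SSZ), mul(SSZ, mul(SZ, SSZ)))
  →2  add(add(SSZ, mul(Z, SSZ)), mul(SSZ, mul(SZ, SSZ)))
  →3  add(S(add(SZ, mul(Z, SSZ))), mul(SSZ, mul(SZ, SSZ)))
  →4  S(add(add(SZ, mul(Z, SSZ)), mul(SSZ, mul(SZ, SSZ))))
  →5  S(add(S(add(Z, mul(Z, SSZ))), mul(SSZ, mul(SZ, SSZ))))
  →6  S(S(add(add(Z, mul(Z, SSZ)), mul(SSZ, mul(SZ, SSZ)))))
  →7  S(S(add(mul(Z, SSZ), mul(SSZ, mul(SZ, SSZ)))))
  →8  S(S(add(Z, mul(SSZ, mul(SZ, SSZ)))))
  →9  S(S(mul(SSZ, mul(SZ, SSZ))))
  →10  S(S(add(mul(SZ, SSZ), mul(SZ, mul(SZ, SSZ)))))
  →11  S(S(add(add(SSZ, mul(Z, SSZ)), mul(SZ, mul(SZ, SSZ)))))
  →12  S(S(add(S(add(SZ, mul(Z, SSZ))), mul(SZ, mul(SZ, SSZ)))))
  →13  S(S(S(add(add(SZ, mul(Z, SSZ)), mul(SZ, mul(SZ, SSZ))))))
  →14  S(S(S(add(S(add(Z, mul(Z, SSZ))), mul(SZ, mul(SZ, SSZ))))))
  →15  S(S(S(S(add(add(Z, mul(Z, SSZ)), mul(SZ, mul(SZ, SSZ)))))))
  →16  S(S(S(S(add(mul(Z, SSZ), mul(SZ, mul(SZ, SSZ)))))))
  →17  S(S(S(S(add(Z, mul(SZ, mul(SZ, SSZ)))))))
  →18  S(S(S(S(mul(SZ, mul(SZ, SSZ))))))
  →19  S(S(S(S(add(mul(SZ, SSZ), mul(Z, mul(SZ, SSZ)))))))
  →20  S(S(S(S(add(add(SSZ, mul(Z, SSZ)), mul(Z, mul(SZ, SSZ)))))))
  →21  S(S(S(S(add(S(add(SZ, mul(Z, SSZ))), mul(Z, mul(SZ, SSZ)))))))
  →22  S(S(S(S(S(add(add(SZ, mul(Z, SSZ)), mul(Z, mul(SZ, SSZ))))))))
  →23  S(S(S(S(S(add(S(add(Z, mul(Z, SSZ))), mul(Z, mul(SZ, SSZ))))))))
  →24  S(S(S(S(S(S(add(add(Z, mul(Z, SSZ)), mul(Z, mul(SZ, SSZ)))))))))
  →25  S(S(S(S(S(S(add(mul(Z, SSZ), mul(Z, mul(SZ, SSZ)))))))))
  →26  S(S(S(S(S(S(add(Z, mul(Z, mul(SZ, SSZ)))))))))
  →27  S(S(S(S(S(S(mul(Z, mul(SZ, SSZ))))))))
  →28  S^6(Z)

Term B:
  start: add(S^4(Z), add(S^4(Z), Z))
  →1  S(add(SSSZ, add(S^4(Z), Z)))
  →2  S(S(add(SSZ, add(S^4(Z), Z))))
  →3  S(S(S(add(SZ, add(S^4(Z), Z)))))
  →4  S(S(S(S(add(Z, add(S^4(Z), Z))))))
  →5  S(S(S(S(add(S^4(Z), Z)))))
  →6  S(S(S(S(S(add(SSSZ, Z))))))
  →7  S(S(S(S(S(S(add(SSZ, Z)))))))
  →8  S(S(S(S(S(S(S(add(SZ, Z))))))))
  →9  S(S(S(S(S(S(S(S(add(Z, Z)))))))))
  →10  S^8(Z)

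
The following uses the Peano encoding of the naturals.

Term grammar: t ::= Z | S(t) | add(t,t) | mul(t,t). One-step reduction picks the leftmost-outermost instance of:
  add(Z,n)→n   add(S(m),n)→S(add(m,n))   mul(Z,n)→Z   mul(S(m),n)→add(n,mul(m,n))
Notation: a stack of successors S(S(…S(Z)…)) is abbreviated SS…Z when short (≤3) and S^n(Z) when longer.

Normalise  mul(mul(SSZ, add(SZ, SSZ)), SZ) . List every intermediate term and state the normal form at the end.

  start: mul(mul(SSZ, add(SZ, SSZ)), SZ)
  step 1: mul(add(add(SZ, SSZ), mul(SZ, add(SZ, SSZ))), SZ)
  step 2: mul(add(S(add(Z, SSZ)), mul(SZ, add(SZ, SSZ))), SZ)
  step 3: mul(S(add(add(Z, SSZ), mul(SZ, add(SZ, SSZ)))), SZ)
  step 4: add(SZ, mul(add(add(Z, SSZ), mul(SZ, add(SZ, SSZ))), SZ))
  step 5: S(add(Z, mul(add(add(Z, SSZ), mul(SZ, add(SZ, SSZ))), SZ)))
  step 6: S(mul(add(add(Z, SSZ), mul(SZ, add(SZ, SSZ))), SZ))
  step 7: S(mul(add(SSZ, mul(SZ, add(SZ, SSZ))), SZ))
  step 8: S(mul(S(add(SZ, mul(SZ, add(SZ, SSZ)))), SZ))
  step 9: S(add(SZ, mul(add(SZ, mul(SZ, add(SZ, SSZ))), SZ)))
  step 10: S(S(add(Z, mul(add(SZ, mul(SZ, add(SZ, SSZ))), SZ))))
  step 11: S(S(mul(add(SZ, mul(SZ, add(SZ, SSZ))), SZ)))
  step 12: S(S(mul(S(add(Z, mul(SZ, add(SZ, SSZ)))), SZ)))
  step 13: S(S(add(SZ, mul(add(Z, mul(SZ, add(SZ, SSZ))), SZ))))
  step 14: S(S(S(add(Z, mul(add(Z, mul(SZ, add(SZ, SSZ))), SZ)))))
  step 15: S(S(S(mul(add(Z, mul(SZ, add(SZ, SSZ))), SZ))))
  step 16: S(S(S(mul(mul(SZ, add(SZ, SSZ)), SZ))))
  step 17: S(S(S(mul(add(add(SZ, SSZ), mul(Z, add(SZ, SSZ))), SZ))))
  step 18: S(S(S(mul(add(S(add(Z, SSZ)), mul(Z, add(SZ, SSZ))), SZ))))
  step 19: S(S(S(mul(S(add(add(Z, SSZ), mul(Z, add(SZ, SSZ)))), SZ))))
  step 20: S(S(S(add(SZ, mul(add(add(Z, SSZ), mul(Z, add(SZ, SSZ))), SZ)))))
  step 21: S(S(S(S(add(Z, mul(add(add(Z, SSZ), mul(Z, add(SZ, SSZ))), SZ))))))
  step 22: S(S(S(S(mul(add(add(Z, SSZ), mul(Z, add(SZ, SSZ))), SZ)))))
  step 23: S(S(S(S(mul(add(SSZ, mul(Z, add(SZ, SSZ))), SZ)))))
  step 24: S(S(S(S(mul(S(add(SZ, mul(Z, add(SZ, SSZ)))), SZ)))))
  step 25: S(S(S(S(add(SZ, mul(add(SZ, mul(Z, add(SZ, SSZ))), SZ))))))
  step 26: S(S(S(S(S(add(Z, mul(add(SZ, mul(Z, add(SZ, SSZ))), SZ)))))))
  step 27: S(S(S(S(S(mul(add(SZ, mul(Z, add(SZ, SSZ))), SZ))))))
  step 28: S(S(S(S(S(mul(S(add(Z, mul(Z, add(SZ, SSZ)))), SZ))))))
  step 29: S(S(S(S(S(add(SZ, mul(add(Z, mul(Z, add(SZ, SSZ))), SZ)))))))
  step 30: S(S(S(S(S(S(add(Z, mul(add(Z, mul(Z, add(SZ, SSZ))), SZ))))))))
  step 31: S(S(S(S(S(S(mul(add(Z, mul(Z, add(SZ, SSZ))), SZ)))))))
  step 32: S(S(S(S(S(S(mul(mul(Z, add(SZ, SSZ)), SZ)))))))
  step 33: S(S(S(S(S(S(mul(Z, SZ)))))))
  step 34: S^6(Z)

Answer: normal form = S^6(Z)  (in 34 steps)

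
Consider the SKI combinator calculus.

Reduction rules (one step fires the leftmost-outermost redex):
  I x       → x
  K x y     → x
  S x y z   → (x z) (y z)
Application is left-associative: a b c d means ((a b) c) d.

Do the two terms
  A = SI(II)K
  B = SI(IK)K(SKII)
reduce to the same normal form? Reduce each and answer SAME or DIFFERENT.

Term A:
  start: SI(II)K
  [1] IK(IIK)
  [2] K(IIK)
  [3] K(IK)
  [4] KK

Term B:
  start: SI(IK)K(SKII)
  [1] IK(IKK)(SKII)
  [2] K(IKK)(SKII)
  [3] IKK
  [4] KK

Answer: SAME — A ⇓ KK, B ⇓ KK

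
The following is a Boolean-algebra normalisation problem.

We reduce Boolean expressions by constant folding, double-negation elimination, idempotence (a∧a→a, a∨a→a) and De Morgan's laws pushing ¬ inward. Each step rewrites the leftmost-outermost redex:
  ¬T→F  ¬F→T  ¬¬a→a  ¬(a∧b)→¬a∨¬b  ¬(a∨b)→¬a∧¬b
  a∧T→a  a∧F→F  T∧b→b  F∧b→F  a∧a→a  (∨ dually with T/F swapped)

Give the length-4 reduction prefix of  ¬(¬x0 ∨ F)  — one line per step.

Answer: after 4 steps: x0

Working:
  start: ¬(¬x0 ∨ F)
  [1] ¬¬x0 ∧ ¬F
  [2] x0 ∧ ¬F
  [3] x0 ∧ T
  [4] x0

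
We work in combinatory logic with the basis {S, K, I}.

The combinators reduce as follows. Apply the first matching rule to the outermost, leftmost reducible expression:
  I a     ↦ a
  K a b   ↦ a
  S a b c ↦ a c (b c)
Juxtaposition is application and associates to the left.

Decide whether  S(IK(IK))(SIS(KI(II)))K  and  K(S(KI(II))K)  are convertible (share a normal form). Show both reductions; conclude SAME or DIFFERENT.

Term A:
  start: S(IK(IK))(SIS(KI(II)))K
  step 1: IK(IK)K(SIS(KI(II))K)
  step 2: K(IK)K(SIS(KI(II))K)
  step 3: IK(SIS(KI(II))K)
  step 4: K(SIS(KI(II))K)
  step 5: K(I(KI(II))(S(KI(II)))K)
  step 6: K(KI(II)(S(KI(II)))K)
  step 7: K(I(S(KI(II)))K)
  step 8: K(S(KI(II))K)
  step 9: K(SIK)

Term B:
  start: K(S(KI(II))K)
  step 1: K(SIK)

Answer: SAME — A ⇓ K(SIK), B ⇓ K(SIK)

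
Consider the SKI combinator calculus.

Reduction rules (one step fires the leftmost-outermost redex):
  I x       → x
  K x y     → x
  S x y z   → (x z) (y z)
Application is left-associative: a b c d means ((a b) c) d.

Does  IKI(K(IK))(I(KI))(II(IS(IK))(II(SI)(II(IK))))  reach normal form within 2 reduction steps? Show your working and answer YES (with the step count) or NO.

  start: IKI(K(IK))(I(KI))(II(IS(IK))(II(SI)(II(IK))))
  [1] KI(K(IK))(I(KI))(II(IS(IK))(II(SI)(II(IK))))
  [2] I(I(KI))(II(IS(IK))(II(SI)(II(IK))))

Answer: NO — after 2 steps the term is I(I(KI))(II(IS(IK))(II(SI)(II(IK)))), not yet normal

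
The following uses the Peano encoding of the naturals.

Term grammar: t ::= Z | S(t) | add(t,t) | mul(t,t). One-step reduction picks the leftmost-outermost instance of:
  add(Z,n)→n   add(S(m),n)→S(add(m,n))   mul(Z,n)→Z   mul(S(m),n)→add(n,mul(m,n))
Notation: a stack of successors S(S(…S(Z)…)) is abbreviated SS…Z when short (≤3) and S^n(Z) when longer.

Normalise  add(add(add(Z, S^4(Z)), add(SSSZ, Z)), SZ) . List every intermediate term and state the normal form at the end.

  start: add(add(add(Z, S^4(Z)), add(SSSZ, Z)), SZ)
  →1  add(add(S^4(Z), add(SSSZ, Z)), SZ)
  →2  add(S(add(SSSZ, add(SSSZ, Z))), SZ)
  →3  S(add(add(SSSZ, add(SSSZ, Z)), SZ))
  →4  S(add(S(add(SSZ, add(SSSZ, Z))), SZ))
  →5  S(S(add(add(SSZ, add(SSSZ, Z)), SZ)))
  →6  S(S(add(S(add(SZ, add(SSSZ, Z))), SZ)))
  →7  S(S(S(add(add(SZ, add(SSSZ, Z)), SZ))))
  →8  S(S(S(add(S(add(Z, add(SSSZ, Z))), SZ))))
  →9  S(S(S(S(add(add(Z, add(SSSZ, Z)), SZ)))))
  →10  S(S(S(S(add(add(SSSZ, Z), SZ)))))
  →11  S(S(S(S(add(S(add(SSZ, Z)), SZ)))))
  →12  S(S(S(S(S(add(add(SSZ, Z), SZ))))))
  →13  S(S(S(S(S(add(S(add(SZ, Z)), SZ))))))
  →14  S(S(S(S(S(S(add(add(SZ, Z), SZ)))))))
  →15  S(S(S(S(S(S(add(S(add(Z, Z)), SZ)))))))
  →16  S(S(S(S(S(S(S(add(add(Z, Z), SZ))))))))
  →17  S(S(S(S(S(S(S(add(Z, SZ))))))))
  →18  S^8(Z)

Answer: normal form = S^8(Z)  (in 18 steps)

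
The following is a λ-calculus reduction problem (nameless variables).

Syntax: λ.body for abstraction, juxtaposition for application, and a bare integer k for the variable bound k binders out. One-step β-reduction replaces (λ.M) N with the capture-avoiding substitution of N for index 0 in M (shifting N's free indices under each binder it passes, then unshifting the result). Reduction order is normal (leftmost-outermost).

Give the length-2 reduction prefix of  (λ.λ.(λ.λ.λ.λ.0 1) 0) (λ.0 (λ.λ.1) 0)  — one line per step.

Answer: after 2 steps: λ.λ.λ.λ.0 1

Derivation:
  start: (λ.λ.(λ.λ.λ.λ.0 1) 0) (λ.0 (λ.λ.1) 0)
  [1] λ.(λ.λ.λ.λ.0 1) 0
  [2] λ.λ.λ.λ.0 1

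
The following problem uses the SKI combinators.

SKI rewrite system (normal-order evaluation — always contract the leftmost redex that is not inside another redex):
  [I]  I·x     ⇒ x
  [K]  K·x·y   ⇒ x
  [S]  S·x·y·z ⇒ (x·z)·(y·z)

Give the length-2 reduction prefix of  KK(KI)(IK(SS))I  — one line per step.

Answer: after 2 steps: IK(SS)

Derivation:
  start: KK(KI)(IK(SS))I
  [1] K(IK(SS))I
  [2] IK(SS)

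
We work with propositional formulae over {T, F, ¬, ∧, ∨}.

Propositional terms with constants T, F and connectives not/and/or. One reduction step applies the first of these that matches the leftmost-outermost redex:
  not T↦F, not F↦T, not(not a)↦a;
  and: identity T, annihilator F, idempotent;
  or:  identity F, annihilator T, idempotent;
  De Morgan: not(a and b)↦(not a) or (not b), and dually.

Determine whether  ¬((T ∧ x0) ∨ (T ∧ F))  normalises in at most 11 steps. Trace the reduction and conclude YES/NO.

Answer: YES — reaches normal form ¬x0 in 9 ≤ 11 steps

Working:
  start: ¬((T ∧ x0) ∨ (T ∧ F))
  [1] ¬(T ∧ x0) ∧ ¬(T ∧ F)
  [2] (¬T ∨ ¬x0) ∧ ¬(T ∧ F)
  [3] (F ∨ ¬x0) ∧ ¬(T ∧ F)
  [4] ¬x0 ∧ ¬(T ∧ F)
  [5] ¬x0 ∧ (¬T ∨ ¬F)
  [6] ¬x0 ∧ (F ∨ ¬F)
  [7] ¬x0 ∧ ¬F
  [8] ¬x0 ∧ T
  [9] ¬x0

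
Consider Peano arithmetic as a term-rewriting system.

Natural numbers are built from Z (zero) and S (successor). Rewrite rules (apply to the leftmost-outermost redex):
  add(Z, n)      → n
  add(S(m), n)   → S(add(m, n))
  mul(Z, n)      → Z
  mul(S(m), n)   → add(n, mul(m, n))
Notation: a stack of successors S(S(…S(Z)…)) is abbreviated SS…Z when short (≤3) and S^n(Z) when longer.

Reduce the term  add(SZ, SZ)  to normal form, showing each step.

Answer: normal form = SSZ  (in 2 steps)

Reduction:
  start: add(SZ, SZ)
  [1] S(add(Z, SZ))
  [2] SSZ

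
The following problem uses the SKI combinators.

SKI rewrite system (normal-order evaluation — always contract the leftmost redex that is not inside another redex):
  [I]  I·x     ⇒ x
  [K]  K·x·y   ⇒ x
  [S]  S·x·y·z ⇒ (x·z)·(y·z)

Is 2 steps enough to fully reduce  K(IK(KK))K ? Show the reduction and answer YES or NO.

Answer: YES — reaches normal form K(KK) in 2 ≤ 2 steps

Derivation:
  start: K(IK(KK))K
  →1  IK(KK)
  →2  K(KK)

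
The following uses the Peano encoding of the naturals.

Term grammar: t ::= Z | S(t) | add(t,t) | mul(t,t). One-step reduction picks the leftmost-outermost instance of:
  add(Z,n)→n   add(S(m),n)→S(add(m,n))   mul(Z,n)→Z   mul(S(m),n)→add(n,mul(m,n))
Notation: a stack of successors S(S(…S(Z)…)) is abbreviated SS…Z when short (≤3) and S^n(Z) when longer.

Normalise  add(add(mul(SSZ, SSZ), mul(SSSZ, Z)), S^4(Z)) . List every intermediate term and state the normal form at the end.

Answer: normal form = S^8(Z)  (in 26 steps)

Working:
  start: add(add(mul(SSZ, SSZ), mul(SSSZ, Z)), S^4(Z))
  [1] add(add(add(SSZ, mul(SZ, SSZ)), mul(SSSZ, Z)), S^4(Z))
  [2] add(add(S(add(SZ, mul(SZ, SSZ))), mul(SSSZ, Z)), S^4(Z))
  [3] add(S(add(add(SZ, mul(SZ, SSZ)), mul(SSSZ, Z))), S^4(Z))
  [4] S(add(add(add(SZ, mul(SZ, SSZ)), mul(SSSZ, Z)), S^4(Z)))
  [5] S(add(add(S(add(Z, mul(SZ, SSZ))), mul(SSSZ, Z)), S^4(Z)))
  [6] S(add(S(add(add(Z, mul(SZ, SSZ)), mul(SSSZ, Z))), S^4(Z)))
  [7] S(S(add(add(add(Z, mul(SZ, SSZ)), mul(SSSZ, Z)), S^4(Z))))
  [8] S(S(add(add(mul(SZ, SSZ), mul(SSSZ, Z)), S^4(Z))))
  [9] S(S(add(add(add(SSZ, mul(Z, SSZ)), mul(SSSZ, Z)), S^4(Z))))
  [10] S(S(add(add(S(add(SZ, mul(Z, SSZ))), mul(SSSZ, Z)), S^4(Z))))
  [11] S(S(add(S(add(add(SZ, mul(Z, SSZ)), mul(SSSZ, Z))), S^4(Z))))
  [12] S(S(S(add(add(add(SZ, mul(Z, SSZ)), mul(SSSZ, Z)), S^4(Z)))))
  [13] S(S(S(add(add(S(add(Z, mul(Z, SSZ))), mul(SSSZ, Z)), S^4(Z)))))
  [14] S(S(S(add(S(add(add(Z, mul(Z, SSZ)), mul(SSSZ, Z))), S^4(Z)))))
  [15] S(S(S(S(add(add(add(Z, mul(Z, SSZ)), mul(SSSZ, Z)), S^4(Z))))))
  [16] S(S(S(S(add(add(mul(Z, SSZ), mul(SSSZ, Z)), S^4(Z))))))
  [17] S(S(S(S(add(add(Z, mul(SSSZ, Z)), S^4(Z))))))
  [18] S(S(S(S(add(mul(SSSZ, Z), S^4(Z))))))
  [19] S(S(S(S(add(add(Z, mul(SSZ, Z)), S^4(Z))))))
  [20] S(S(S(S(add(mul(SSZ, Z), S^4(Z))))))
  [21] S(S(S(S(add(add(Z, mul(SZ, Z)), S^4(Z))))))
  [22] S(S(S(S(add(mul(SZ, Z), S^4(Z))))))
  [23] S(S(S(S(add(add(Z, mul(Z, Z)), S^4(Z))))))
  [24] S(S(S(S(add(mul(Z, Z), S^4(Z))))))
  [25] S(S(S(S(add(Z, S^4(Z))))))
  [26] S^8(Z)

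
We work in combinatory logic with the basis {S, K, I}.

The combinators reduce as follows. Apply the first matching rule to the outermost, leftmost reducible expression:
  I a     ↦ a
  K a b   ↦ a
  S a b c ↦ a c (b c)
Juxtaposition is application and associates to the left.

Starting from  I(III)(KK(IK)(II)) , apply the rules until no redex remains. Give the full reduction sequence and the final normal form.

Answer: normal form = KI  (in 6 steps)

Derivation:
  start: I(III)(KK(IK)(II))
  step 1: III(KK(IK)(II))
  step 2: II(KK(IK)(II))
  step 3: I(KK(IK)(II))
  step 4: KK(IK)(II)
  step 5: K(II)
  step 6: KI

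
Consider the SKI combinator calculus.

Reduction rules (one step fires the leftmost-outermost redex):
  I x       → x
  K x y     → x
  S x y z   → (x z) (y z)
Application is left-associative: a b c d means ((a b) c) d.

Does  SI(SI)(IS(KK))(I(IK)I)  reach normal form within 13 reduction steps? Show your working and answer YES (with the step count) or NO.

  start: SI(SI)(IS(KK))(I(IK)I)
  →1  I(IS(KK))(SI(IS(KK)))(I(IK)I)
  →2  IS(KK)(SI(IS(KK)))(I(IK)I)
  →3  S(KK)(SI(IS(KK)))(I(IK)I)
  →4  KK(I(IK)I)(SI(IS(KK))(I(IK)I))
  →5  K(SI(IS(KK))(I(IK)I))
  →6  K(I(I(IK)I)(IS(KK)(I(IK)I)))
  →7  K(I(IK)I(IS(KK)(I(IK)I)))
  →8  K(IKI(IS(KK)(I(IK)I)))
  →9  K(KI(IS(KK)(I(IK)I)))
  →10  KI

Answer: YES — reaches normal form KI in 10 ≤ 13 steps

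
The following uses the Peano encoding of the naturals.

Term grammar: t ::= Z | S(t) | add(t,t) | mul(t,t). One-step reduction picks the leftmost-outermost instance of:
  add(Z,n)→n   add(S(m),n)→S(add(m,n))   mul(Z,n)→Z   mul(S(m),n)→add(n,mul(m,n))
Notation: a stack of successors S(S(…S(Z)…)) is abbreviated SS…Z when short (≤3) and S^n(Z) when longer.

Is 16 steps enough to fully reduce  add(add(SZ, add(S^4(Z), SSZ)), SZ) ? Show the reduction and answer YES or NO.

Answer: YES — reaches normal form S^8(Z) in 15 ≤ 16 steps

Reduction:
  start: add(add(SZ, add(S^4(Z), SSZ)), SZ)
  →1  add(S(add(Z, add(S^4(Z), SSZ))), SZ)
  →2  S(add(add(Z, add(S^4(Z), SSZ)), SZ))
  →3  S(add(add(S^4(Z), SSZ), SZ))
  →4  S(add(S(add(SSSZ, SSZ)), SZ))
  →5  S(S(add(add(SSSZ, SSZ), SZ)))
  →6  S(S(add(S(add(SSZ, SSZ)), SZ)))
  →7  S(S(S(add(add(SSZ, SSZ), SZ))))
  →8  S(S(S(add(S(add(SZ, SSZ)), SZ))))
  →9  S(S(S(S(add(add(SZ, SSZ), SZ)))))
  →10  S(S(S(S(add(S(add(Z, SSZ)), SZ)))))
  →11  S(S(S(S(S(add(add(Z, SSZ), SZ))))))
  →12  S(S(S(S(S(add(SSZ, SZ))))))
  →13  S(S(S(S(S(S(add(SZ, SZ)))))))
  →14  S(S(S(S(S(S(S(add(Z, SZ))))))))
  →15  S^8(Z)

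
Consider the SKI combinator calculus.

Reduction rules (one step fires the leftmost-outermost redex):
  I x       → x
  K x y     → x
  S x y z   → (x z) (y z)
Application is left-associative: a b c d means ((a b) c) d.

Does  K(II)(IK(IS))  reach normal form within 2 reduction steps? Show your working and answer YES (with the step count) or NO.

Answer: YES — reaches normal form I in 2 ≤ 2 steps

Reduction:
  start: K(II)(IK(IS))
  [1] II
  [2] I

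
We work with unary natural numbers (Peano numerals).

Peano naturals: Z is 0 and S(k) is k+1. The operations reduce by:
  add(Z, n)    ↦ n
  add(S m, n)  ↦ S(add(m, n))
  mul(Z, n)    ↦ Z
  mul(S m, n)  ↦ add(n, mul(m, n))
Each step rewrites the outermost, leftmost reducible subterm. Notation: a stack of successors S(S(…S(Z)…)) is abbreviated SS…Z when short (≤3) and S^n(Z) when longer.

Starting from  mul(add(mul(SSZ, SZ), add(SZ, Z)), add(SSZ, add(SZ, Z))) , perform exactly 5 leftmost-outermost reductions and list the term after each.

  start: mul(add(mul(SSZ, SZ), add(SZ, Z)), add(SSZ, add(SZ, Z)))
  [1] mul(add(add(SZ, mul(SZ, SZ)), add(SZ, Z)), add(SSZ, add(SZ, Z)))
  [2] mul(add(S(add(Z, mul(SZ, SZ))), add(SZ, Z)), add(SSZ, add(SZ, Z)))
  [3] mul(S(add(add(Z, mul(SZ, SZ)), add(SZ, Z))), add(SSZ, add(SZ, Z)))
  [4] add(add(SSZ, add(SZ, Z)), mul(add(add(Z, mul(SZ, SZ)), add(SZ, Z)), add(SSZ, add(SZ, Z))))
  [5] add(S(add(SZ, add(SZ, Z))), mul(add(add(Z, mul(SZ, SZ)), add(SZ, Z)), add(SSZ, add(SZ, Z))))

Answer: after 5 steps: add(S(add(SZ, add(SZ, Z))), mul(add(add(Z, mul(SZ, SZ)), add(SZ, Z)), add(SSZ, add(SZ, Z))))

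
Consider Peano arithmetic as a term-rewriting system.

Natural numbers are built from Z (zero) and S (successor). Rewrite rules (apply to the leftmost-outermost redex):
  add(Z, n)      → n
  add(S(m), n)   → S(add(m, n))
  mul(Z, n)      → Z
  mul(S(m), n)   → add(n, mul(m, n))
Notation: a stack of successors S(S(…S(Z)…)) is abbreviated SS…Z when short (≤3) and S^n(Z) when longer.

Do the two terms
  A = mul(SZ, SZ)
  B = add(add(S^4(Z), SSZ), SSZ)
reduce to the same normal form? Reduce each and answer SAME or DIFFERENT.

Answer: DIFFERENT — A ⇓ SZ, B ⇓ S^8(Z)

Working:
Term A:
  start: mul(SZ, SZ)
  →1  add(SZ, mul(Z, SZ))
  →2  S(add(Z, mul(Z, SZ)))
  →3  S(mul(Z, SZ))
  →4  SZ

Term B:
  start: add(add(S^4(Z), SSZ), SSZ)
  →1  add(S(add(SSSZ, SSZ)), SSZ)
  →2  S(add(add(SSSZ, SSZ), SSZ))
  →3  S(add(S(add(SSZ, SSZ)), SSZ))
  →4  S(S(add(add(SSZ, SSZ), SSZ)))
  →5  S(S(add(S(add(SZ, SSZ)), SSZ)))
  →6  S(S(S(add(add(SZ, SSZ), SSZ))))
  →7  S(S(S(add(S(add(Z, SSZ)), SSZ))))
  →8  S(S(S(S(add(add(Z, SSZ), SSZ)))))
  →9  S(S(S(S(add(SSZ, SSZ)))))
  →10  S(S(S(S(S(add(SZ, SSZ))))))
  →11  S(S(S(S(S(S(add(Z, SSZ)))))))
  →12  S^8(Z)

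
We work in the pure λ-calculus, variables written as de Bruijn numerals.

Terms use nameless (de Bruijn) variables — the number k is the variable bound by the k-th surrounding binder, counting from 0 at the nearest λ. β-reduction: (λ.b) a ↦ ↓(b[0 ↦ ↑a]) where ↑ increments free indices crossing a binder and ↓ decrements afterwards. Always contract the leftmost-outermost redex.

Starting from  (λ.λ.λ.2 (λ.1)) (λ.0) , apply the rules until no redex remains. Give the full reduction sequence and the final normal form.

  start: (λ.λ.λ.2 (λ.1)) (λ.0)
  step 1: λ.λ.(λ.0) (λ.1)
  step 2: λ.λ.λ.1

Answer: normal form = λ.λ.λ.1  (in 2 steps)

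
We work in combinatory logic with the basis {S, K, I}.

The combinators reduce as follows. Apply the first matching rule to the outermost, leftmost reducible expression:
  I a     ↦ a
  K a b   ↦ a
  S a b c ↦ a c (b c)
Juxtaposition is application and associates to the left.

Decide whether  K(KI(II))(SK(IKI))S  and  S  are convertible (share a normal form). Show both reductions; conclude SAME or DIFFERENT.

Answer: SAME — A ⇓ S, B ⇓ S

Working:
Term A:
  start: K(KI(II))(SK(IKI))S
  →1  KI(II)S
  →2  IS
  →3  S

Term B:
  start: S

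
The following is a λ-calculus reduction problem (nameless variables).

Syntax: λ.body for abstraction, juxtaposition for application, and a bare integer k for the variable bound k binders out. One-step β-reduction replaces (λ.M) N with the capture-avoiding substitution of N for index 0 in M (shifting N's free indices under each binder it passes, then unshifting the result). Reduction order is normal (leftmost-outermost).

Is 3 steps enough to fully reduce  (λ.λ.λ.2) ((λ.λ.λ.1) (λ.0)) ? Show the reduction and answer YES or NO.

  start: (λ.λ.λ.2) ((λ.λ.λ.1) (λ.0))
  step 1: λ.λ.(λ.λ.λ.1) (λ.0)
  step 2: λ.λ.λ.λ.1

Answer: YES — reaches normal form λ.λ.λ.λ.1 in 2 ≤ 3 steps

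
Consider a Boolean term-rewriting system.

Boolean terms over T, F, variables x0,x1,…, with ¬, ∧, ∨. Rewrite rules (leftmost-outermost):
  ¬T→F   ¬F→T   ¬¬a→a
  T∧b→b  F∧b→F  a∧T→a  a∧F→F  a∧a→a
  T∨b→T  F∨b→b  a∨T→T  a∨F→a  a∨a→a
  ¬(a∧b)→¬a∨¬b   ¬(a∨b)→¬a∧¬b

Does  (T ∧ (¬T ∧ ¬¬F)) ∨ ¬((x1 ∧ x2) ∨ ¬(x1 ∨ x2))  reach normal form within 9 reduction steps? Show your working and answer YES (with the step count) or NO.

  start: (T ∧ (¬T ∧ ¬¬F)) ∨ ¬((x1 ∧ x2) ∨ ¬(x1 ∨ x2))
  [1] (¬T ∧ ¬¬F) ∨ ¬((x1 ∧ x2) ∨ ¬(x1 ∨ x2))
  [2] (F ∧ ¬¬F) ∨ ¬((x1 ∧ x2) ∨ ¬(x1 ∨ x2))
  [3] F ∨ ¬((x1 ∧ x2) ∨ ¬(x1 ∨ x2))
  [4] ¬((x1 ∧ x2) ∨ ¬(x1 ∨ x2))
  [5] ¬(x1 ∧ x2) ∧ ¬¬(x1 ∨ x2)
  [6] (¬x1 ∨ ¬x2) ∧ ¬¬(x1 ∨ x2)
  [7] (¬x1 ∨ ¬x2) ∧ (x1 ∨ x2)

Answer: YES — reaches normal form (¬x1 ∨ ¬x2) ∧ (x1 ∨ x2) in 7 ≤ 9 steps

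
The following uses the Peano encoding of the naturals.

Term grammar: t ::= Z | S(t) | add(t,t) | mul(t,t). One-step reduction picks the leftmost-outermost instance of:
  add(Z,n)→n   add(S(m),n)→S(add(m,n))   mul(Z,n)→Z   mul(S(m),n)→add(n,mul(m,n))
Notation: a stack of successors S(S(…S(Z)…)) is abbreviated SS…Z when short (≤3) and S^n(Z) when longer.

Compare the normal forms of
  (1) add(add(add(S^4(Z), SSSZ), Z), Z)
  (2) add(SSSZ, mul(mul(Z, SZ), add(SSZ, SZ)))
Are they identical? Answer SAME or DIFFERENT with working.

Answer: DIFFERENT — A ⇓ S^7(Z), B ⇓ SSSZ

Working:
Term A:
  start: add(add(add(S^4(Z), SSSZ), Z), Z)
  →1  add(add(S(add(SSSZ, SSSZ)), Z), Z)
  →2  add(S(add(add(SSSZ, SSSZ), Z)), Z)
  →3  S(add(add(add(SSSZ, SSSZ), Z), Z))
  →4  S(add(add(S(add(SSZ, SSSZ)), Z), Z))
  →5  S(add(S(add(add(SSZ, SSSZ), Z)), Z))
  →6  S(S(add(add(add(SSZ, SSSZ), Z), Z)))
  →7  S(S(add(add(S(add(SZ, SSSZ)), Z), Z)))
  →8  S(S(add(S(add(add(SZ, SSSZ), Z)), Z)))
  →9  S(S(S(add(add(add(SZ, SSSZ), Z), Z))))
  →10  S(S(S(add(add(S(add(Z, SSSZ)), Z), Z))))
  →11  S(S(S(add(S(add(add(Z, SSSZ), Z)), Z))))
  →12  S(S(S(S(add(add(add(Z, SSSZ), Z), Z)))))
  →13  S(S(S(S(add(add(SSSZ, Z), Z)))))
  →14  S(S(S(S(add(S(add(SSZ, Z)), Z)))))
  →15  S(S(S(S(S(add(add(SSZ, Z), Z))))))
  →16  S(S(S(S(S(add(S(add(SZ, Z)), Z))))))
  →17  S(S(S(S(S(S(add(add(SZ, Z), Z)))))))
  →18  S(S(S(S(S(S(add(S(add(Z, Z)), Z)))))))
  →19  S(S(S(S(S(S(S(add(add(Z, Z), Z))))))))
  →20  S(S(S(S(S(S(S(add(Z, Z))))))))
  →21  S^7(Z)

Term B:
  start: add(SSSZ, mul(mul(Z, SZ), add(SSZ, SZ)))
  →1  S(add(SSZ, mul(mul(Z, SZ), add(SSZ, SZ))))
  →2  S(S(add(SZ, mul(mul(Z, SZ), add(SSZ, SZ)))))
  →3  S(S(S(add(Z, mul(mul(Z, SZ), add(SSZ, SZ))))))
  →4  S(S(S(mul(mul(Z, SZ), add(SSZ, SZ)))))
  →5  S(S(S(mul(Z, add(SSZ, SZ)))))
  →6  SSSZ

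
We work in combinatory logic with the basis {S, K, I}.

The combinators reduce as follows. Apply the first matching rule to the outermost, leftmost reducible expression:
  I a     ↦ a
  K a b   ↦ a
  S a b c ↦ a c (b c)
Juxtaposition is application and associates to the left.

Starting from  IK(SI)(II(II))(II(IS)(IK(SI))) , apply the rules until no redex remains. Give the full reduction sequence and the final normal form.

  start: IK(SI)(II(II))(II(IS)(IK(SI)))
  step 1: K(SI)(II(II))(II(IS)(IK(SI)))
  step 2: SI(II(IS)(IK(SI)))
  step 3: SI(I(IS)(IK(SI)))
  step 4: SI(IS(IK(SI)))
  step 5: SI(S(IK(SI)))
  step 6: SI(S(K(SI)))

Answer: normal form = SI(S(K(SI)))  (in 6 steps)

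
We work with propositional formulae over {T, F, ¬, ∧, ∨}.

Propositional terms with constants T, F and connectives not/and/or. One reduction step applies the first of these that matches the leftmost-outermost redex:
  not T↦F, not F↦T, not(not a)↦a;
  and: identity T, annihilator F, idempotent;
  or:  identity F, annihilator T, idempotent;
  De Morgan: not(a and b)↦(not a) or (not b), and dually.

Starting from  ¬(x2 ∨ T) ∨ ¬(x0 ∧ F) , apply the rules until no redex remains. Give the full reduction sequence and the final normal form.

Answer: normal form = T  (in 7 steps)

Reduction:
  start: ¬(x2 ∨ T) ∨ ¬(x0 ∧ F)
  →1  (¬x2 ∧ ¬T) ∨ ¬(x0 ∧ F)
  →2  (¬x2 ∧ F) ∨ ¬(x0 ∧ F)
  →3  F ∨ ¬(x0 ∧ F)
  →4  ¬(x0 ∧ F)
  →5  ¬x0 ∨ ¬F
  →6  ¬x0 ∨ T
  →7  T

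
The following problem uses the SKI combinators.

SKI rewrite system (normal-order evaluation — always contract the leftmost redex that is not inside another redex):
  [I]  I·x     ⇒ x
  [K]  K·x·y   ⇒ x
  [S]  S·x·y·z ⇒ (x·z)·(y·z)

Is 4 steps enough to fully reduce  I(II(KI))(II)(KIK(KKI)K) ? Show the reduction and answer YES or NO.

  start: I(II(KI))(II)(KIK(KKI)K)
  step 1: II(KI)(II)(KIK(KKI)K)
  step 2: I(KI)(II)(KIK(KKI)K)
  step 3: KI(II)(KIK(KKI)K)
  step 4: I(KIK(KKI)K)

Answer: NO — after 4 steps the term is I(KIK(KKI)K), not yet normal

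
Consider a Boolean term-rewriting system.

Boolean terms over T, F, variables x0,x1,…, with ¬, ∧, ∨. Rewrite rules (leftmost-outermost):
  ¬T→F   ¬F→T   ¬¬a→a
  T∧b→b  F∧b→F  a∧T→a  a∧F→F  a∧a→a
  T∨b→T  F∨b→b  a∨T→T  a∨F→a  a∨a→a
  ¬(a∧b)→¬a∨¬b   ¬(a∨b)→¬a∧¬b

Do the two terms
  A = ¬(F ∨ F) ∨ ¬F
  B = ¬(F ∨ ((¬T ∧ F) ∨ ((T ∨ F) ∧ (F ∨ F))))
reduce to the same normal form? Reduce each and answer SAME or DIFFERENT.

Answer: SAME — A ⇓ T, B ⇓ T

Reduction:
Term A:
  start: ¬(F ∨ F) ∨ ¬F
  [1] (¬F ∧ ¬F) ∨ ¬F
  [2] ¬F ∨ ¬F
  [3] ¬F
  [4] T

Term B:
  start: ¬(F ∨ ((¬T ∧ F) ∨ ((T ∨ F) ∧ (F ∨ F))))
  [1] ¬F ∧ ¬((¬T ∧ F) ∨ ((T ∨ F) ∧ (F ∨ F)))
  [2] T ∧ ¬((¬T ∧ F) ∨ ((T ∨ F) ∧ (F ∨ F)))
  [3] ¬((¬T ∧ F) ∨ ((T ∨ F) ∧ (F ∨ F)))
  [4] ¬(¬T ∧ F) ∧ ¬((T ∨ F) ∧ (F ∨ F))
  [5] (¬¬T ∨ ¬F) ∧ ¬((T ∨ F) ∧ (F ∨ F))
  [6] (T ∨ ¬F) ∧ ¬((T ∨ F) ∧ (F ∨ F))
  [7] T ∧ ¬((T ∨ F) ∧ (F ∨ F))
  [8] ¬((T ∨ F) ∧ (F ∨ F))
  [9] ¬(T ∨ F) ∨ ¬(F ∨ F)
  [10] (¬T ∧ ¬F) ∨ ¬(F ∨ F)
  [11] (F ∧ ¬F) ∨ ¬(F ∨ F)
  [12] F ∨ ¬(F ∨ F)
  [13] ¬(F ∨ F)
  [14] ¬F ∧ ¬F
  [15] ¬F
  [16] T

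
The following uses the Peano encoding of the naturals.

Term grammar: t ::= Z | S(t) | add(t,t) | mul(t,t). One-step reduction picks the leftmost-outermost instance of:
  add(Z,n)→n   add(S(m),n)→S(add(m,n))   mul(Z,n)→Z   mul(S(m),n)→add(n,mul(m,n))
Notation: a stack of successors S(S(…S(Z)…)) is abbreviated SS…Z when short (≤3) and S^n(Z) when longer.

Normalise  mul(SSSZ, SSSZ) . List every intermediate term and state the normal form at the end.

Answer: normal form = S^9(Z)  (in 16 steps)

Working:
  start: mul(SSSZ, SSSZ)
  step 1: add(SSSZ, mul(SSZ, SSSZ))
  step 2: S(add(SSZ, mul(SSZ, SSSZ)))
  step 3: S(S(add(SZ, mul(SSZ, SSSZ))))
  step 4: S(S(S(add(Z, mul(SSZ, SSSZ)))))
  step 5: S(S(S(mul(SSZ, SSSZ))))
  step 6: S(S(S(add(SSSZ, mul(SZ, SSSZ)))))
  step 7: S(S(S(S(add(SSZ, mul(SZ, SSSZ))))))
  step 8: S(S(S(S(S(add(SZ, mul(SZ, SSSZ)))))))
  step 9: S(S(S(S(S(S(add(Z, mul(SZ, SSSZ))))))))
  step 10: S(S(S(S(S(S(mul(SZ, SSSZ)))))))
  step 11: S(S(S(S(S(S(add(SSSZ, mul(Z, SSSZ))))))))
  step 12: S(S(S(S(S(S(S(add(SSZ, mul(Z, SSSZ)))))))))
  step 13: S(S(S(S(S(S(S(S(add(SZ, mul(Z, SSSZ))))))))))
  step 14: S(S(S(S(S(S(S(S(S(add(Z, mul(Z, SSSZ)))))))))))
  step 15: S(S(S(S(S(S(S(S(S(mul(Z, SSSZ))))))))))
  step 16: S^9(Z)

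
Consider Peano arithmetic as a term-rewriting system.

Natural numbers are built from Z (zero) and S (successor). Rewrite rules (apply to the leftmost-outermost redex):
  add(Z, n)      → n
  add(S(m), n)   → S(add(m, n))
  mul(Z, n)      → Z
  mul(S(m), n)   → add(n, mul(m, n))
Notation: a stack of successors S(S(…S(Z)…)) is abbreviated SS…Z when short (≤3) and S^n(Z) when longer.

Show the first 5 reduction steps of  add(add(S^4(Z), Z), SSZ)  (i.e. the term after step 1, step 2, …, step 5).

  start: add(add(S^4(Z), Z), SSZ)
  [1] add(S(add(SSSZ, Z)), SSZ)
  [2] S(add(add(SSSZ, Z), SSZ))
  [3] S(add(S(add(SSZ, Z)), SSZ))
  [4] S(S(add(add(SSZ, Z), SSZ)))
  [5] S(S(add(S(add(SZ, Z)), SSZ)))

Answer: after 5 steps: S(S(add(S(add(SZ, Z)), SSZ)))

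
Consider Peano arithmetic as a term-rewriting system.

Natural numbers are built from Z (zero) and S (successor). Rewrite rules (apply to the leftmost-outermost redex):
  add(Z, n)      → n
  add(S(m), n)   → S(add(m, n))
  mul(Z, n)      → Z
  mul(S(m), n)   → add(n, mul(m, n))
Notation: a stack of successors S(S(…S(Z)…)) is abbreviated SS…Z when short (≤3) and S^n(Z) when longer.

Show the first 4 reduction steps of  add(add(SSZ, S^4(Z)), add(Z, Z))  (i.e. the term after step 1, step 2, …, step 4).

  start: add(add(SSZ, S^4(Z)), add(Z, Z))
  step 1: add(S(add(SZ, S^4(Z))), add(Z, Z))
  step 2: S(add(add(SZ, S^4(Z)), add(Z, Z)))
  step 3: S(add(S(add(Z, S^4(Z))), add(Z, Z)))
  step 4: S(S(add(add(Z, S^4(Z)), add(Z, Z))))

Answer: after 4 steps: S(S(add(add(Z, S^4(Z)), add(Z, Z))))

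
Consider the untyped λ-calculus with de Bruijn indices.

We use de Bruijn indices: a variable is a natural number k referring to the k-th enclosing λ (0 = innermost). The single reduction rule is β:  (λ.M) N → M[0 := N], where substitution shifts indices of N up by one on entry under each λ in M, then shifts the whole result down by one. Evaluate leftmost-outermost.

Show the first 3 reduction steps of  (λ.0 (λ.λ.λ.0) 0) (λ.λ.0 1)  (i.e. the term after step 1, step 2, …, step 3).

Answer: after 3 steps: (λ.λ.0 1) (λ.λ.λ.0)

Derivation:
  start: (λ.0 (λ.λ.λ.0) 0) (λ.λ.0 1)
  [1] (λ.λ.0 1) (λ.λ.λ.0) (λ.λ.0 1)
  [2] (λ.0 (λ.λ.λ.0)) (λ.λ.0 1)
  [3] (λ.λ.0 1) (λ.λ.λ.0)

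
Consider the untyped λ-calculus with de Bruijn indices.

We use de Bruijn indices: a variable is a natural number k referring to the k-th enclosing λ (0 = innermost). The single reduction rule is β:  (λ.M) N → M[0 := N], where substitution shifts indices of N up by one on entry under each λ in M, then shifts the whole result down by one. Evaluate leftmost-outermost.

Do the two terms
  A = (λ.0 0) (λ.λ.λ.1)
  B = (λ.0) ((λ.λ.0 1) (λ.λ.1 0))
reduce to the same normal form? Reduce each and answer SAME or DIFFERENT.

Answer: DIFFERENT — A ⇓ λ.λ.1, B ⇓ λ.0 (λ.λ.1 0)

Reduction:
Term A:
  start: (λ.0 0) (λ.λ.λ.1)
  step 1: (λ.λ.λ.1) (λ.λ.λ.1)
  step 2: λ.λ.1

Term B:
  start: (λ.0) ((λ.λ.0 1) (λ.λ.1 0))
  step 1: (λ.λ.0 1) (λ.λ.1 0)
  step 2: λ.0 (λ.λ.1 0)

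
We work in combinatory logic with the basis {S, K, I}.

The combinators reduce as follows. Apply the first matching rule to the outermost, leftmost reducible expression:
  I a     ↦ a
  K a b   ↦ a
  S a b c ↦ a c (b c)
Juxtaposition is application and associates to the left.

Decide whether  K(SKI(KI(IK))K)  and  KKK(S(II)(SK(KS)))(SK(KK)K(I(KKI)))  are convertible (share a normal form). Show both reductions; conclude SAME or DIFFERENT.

Term A:
  start: K(SKI(KI(IK))K)
  [1] K(K(KI(IK))(I(KI(IK)))K)
  [2] K(KI(IK)K)
  [3] K(IK)
  [4] KK

Term B:
  start: KKK(S(II)(SK(KS)))(SK(KK)K(I(KKI)))
  [1] K(S(II)(SK(KS)))(SK(KK)K(I(KKI)))
  [2] S(II)(SK(KS))
  [3] SI(SK(KS))

Answer: DIFFERENT — A ⇓ KK, B ⇓ SI(SK(KS))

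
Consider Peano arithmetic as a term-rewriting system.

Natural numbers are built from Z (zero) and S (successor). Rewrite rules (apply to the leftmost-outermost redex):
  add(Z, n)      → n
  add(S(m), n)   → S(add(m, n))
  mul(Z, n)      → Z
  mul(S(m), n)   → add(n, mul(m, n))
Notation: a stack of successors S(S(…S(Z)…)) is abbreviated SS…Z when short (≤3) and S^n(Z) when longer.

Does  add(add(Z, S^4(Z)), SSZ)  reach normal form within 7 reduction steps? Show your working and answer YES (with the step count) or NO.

  start: add(add(Z, S^4(Z)), SSZ)
  step 1: add(S^4(Z), SSZ)
  step 2: S(add(SSSZ, SSZ))
  step 3: S(S(add(SSZ, SSZ)))
  step 4: S(S(S(add(SZ, SSZ))))
  step 5: S(S(S(S(add(Z, SSZ)))))
  step 6: S^6(Z)

Answer: YES — reaches normal form S^6(Z) in 6 ≤ 7 steps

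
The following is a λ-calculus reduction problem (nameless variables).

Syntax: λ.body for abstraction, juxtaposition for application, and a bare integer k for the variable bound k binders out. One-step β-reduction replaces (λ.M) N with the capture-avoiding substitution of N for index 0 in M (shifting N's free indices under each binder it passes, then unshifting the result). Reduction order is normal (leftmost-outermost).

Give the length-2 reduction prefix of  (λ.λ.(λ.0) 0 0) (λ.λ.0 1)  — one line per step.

Answer: after 2 steps: λ.0 0

Derivation:
  start: (λ.λ.(λ.0) 0 0) (λ.λ.0 1)
  [1] λ.(λ.0) 0 0
  [2] λ.0 0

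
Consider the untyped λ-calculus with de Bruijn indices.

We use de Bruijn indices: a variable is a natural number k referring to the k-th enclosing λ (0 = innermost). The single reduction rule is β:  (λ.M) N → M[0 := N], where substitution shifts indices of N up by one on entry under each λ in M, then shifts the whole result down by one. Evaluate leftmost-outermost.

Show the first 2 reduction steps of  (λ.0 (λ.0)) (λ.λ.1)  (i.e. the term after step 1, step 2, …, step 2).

Answer: after 2 steps: λ.λ.0

Working:
  start: (λ.0 (λ.0)) (λ.λ.1)
  →1  (λ.λ.1) (λ.0)
  →2  λ.λ.0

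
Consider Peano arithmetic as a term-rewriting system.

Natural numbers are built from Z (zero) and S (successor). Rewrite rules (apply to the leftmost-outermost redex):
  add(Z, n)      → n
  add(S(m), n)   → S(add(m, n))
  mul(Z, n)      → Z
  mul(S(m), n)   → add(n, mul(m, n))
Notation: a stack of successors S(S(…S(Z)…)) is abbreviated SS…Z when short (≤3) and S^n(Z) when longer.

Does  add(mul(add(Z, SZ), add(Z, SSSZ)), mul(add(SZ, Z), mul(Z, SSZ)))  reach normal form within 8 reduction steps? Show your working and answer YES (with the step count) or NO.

  start: add(mul(add(Z, SZ), add(Z, SSSZ)), mul(add(SZ, Z), mul(Z, SSZ)))
  step 1: add(mul(SZ, add(Z, SSSZ)), mul(add(SZ, Z), mul(Z, SSZ)))
  step 2: add(add(add(Z, SSSZ), mul(Z, add(Z, SSSZ))), mul(add(SZ, Z), mul(Z, SSZ)))
  step 3: add(add(SSSZ, mul(Z, add(Z, SSSZ))), mul(add(SZ, Z), mul(Z, SSZ)))
  step 4: add(S(add(SSZ, mul(Z, add(Z, SSSZ)))), mul(add(SZ, Z), mul(Z, SSZ)))
  step 5: S(add(add(SSZ, mul(Z, add(Z, SSSZ))), mul(add(SZ, Z), mul(Z, SSZ))))
  step 6: S(add(S(add(SZ, mul(Z, add(Z, SSSZ)))), mul(add(SZ, Z), mul(Z, SSZ))))
  step 7: S(S(add(add(SZ, mul(Z, add(Z, SSSZ))), mul(add(SZ, Z), mul(Z, SSZ)))))
  step 8: S(S(add(S(add(Z, mul(Z, add(Z, SSSZ)))), mul(add(SZ, Z), mul(Z, SSZ)))))

Answer: NO — after 8 steps the term is S(S(add(S(add(Z, mul(Z, add(Z, SSSZ)))), mul(add(SZ, Z), mul(Z, SSZ))))), not yet normal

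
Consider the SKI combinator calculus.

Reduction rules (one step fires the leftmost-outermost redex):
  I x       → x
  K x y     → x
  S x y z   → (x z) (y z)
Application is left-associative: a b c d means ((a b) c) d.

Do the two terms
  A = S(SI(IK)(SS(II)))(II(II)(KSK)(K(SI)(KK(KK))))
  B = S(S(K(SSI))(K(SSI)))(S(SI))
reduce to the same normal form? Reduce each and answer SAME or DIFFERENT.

Term A:
  start: S(SI(IK)(SS(II)))(II(II)(KSK)(K(SI)(KK(KK))))
  [1] S(I(SS(II))(IK(SS(II))))(II(II)(KSK)(K(SI)(KK(KK))))
  [2] S(SS(II)(IK(SS(II))))(II(II)(KSK)(K(SI)(KK(KK))))
  [3] S(S(IK(SS(II)))(II(IK(SS(II)))))(II(II)(KSK)(K(SI)(KK(KK))))
  [4] S(S(K(SS(II)))(II(IK(SS(II)))))(II(II)(KSK)(K(SI)(KK(KK))))
  [5] S(S(K(SSI))(II(IK(SS(II)))))(II(II)(KSK)(K(SI)(KK(KK))))
  [6] S(S(K(SSI))(I(IK(SS(II)))))(II(II)(KSK)(K(SI)(KK(KK))))
  [7] S(S(K(SSI))(IK(SS(II))))(II(II)(KSK)(K(SI)(KK(KK))))
  [8] S(S(K(SSI))(K(SS(II))))(II(II)(KSK)(K(SI)(KK(KK))))
  [9] S(S(K(SSI))(K(SSI)))(II(II)(KSK)(K(SI)(KK(KK))))
  [10] S(S(K(SSI))(K(SSI)))(I(II)(KSK)(K(SI)(KK(KK))))
  [11] S(S(K(SSI))(K(SSI)))(II(KSK)(K(SI)(KK(KK))))
  [12] S(S(K(SSI))(K(SSI)))(I(KSK)(K(SI)(KK(KK))))
  [13] S(S(K(SSI))(K(SSI)))(KSK(K(SI)(KK(KK))))
  [14] S(S(K(SSI))(K(SSI)))(S(K(SI)(KK(KK))))
  [15] S(S(K(SSI))(K(SSI)))(S(SI))

Term B:
  start: S(S(K(SSI))(K(SSI)))(S(SI))

Answer: SAME — A ⇓ S(S(K(SSI))(K(SSI)))(S(SI)), B ⇓ S(S(K(SSI))(K(SSI)))(S(SI))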